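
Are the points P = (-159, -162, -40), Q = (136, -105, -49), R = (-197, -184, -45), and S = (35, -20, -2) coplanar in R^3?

Yes

With P as base: PQ = (295, 57, -9), PR = (-38, -22, -5), PS = (194, 142, 38).
PR × PS = (-126, 474, -1128).
PQ · (PR × PS) = 0.
The scalar triple product vanishes, so the four points are coplanar.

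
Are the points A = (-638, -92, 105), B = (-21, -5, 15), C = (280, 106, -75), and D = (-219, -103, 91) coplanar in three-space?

Yes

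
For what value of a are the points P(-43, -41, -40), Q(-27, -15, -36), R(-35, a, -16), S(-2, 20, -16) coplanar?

-37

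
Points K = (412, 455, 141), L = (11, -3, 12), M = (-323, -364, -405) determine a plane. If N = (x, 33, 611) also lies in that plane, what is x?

76

The plane through K, L, M has equation 144417x − 124131y − 8211z = 1862448.
Substituting N: (144417)x + (-9113244) = 1862448, so x = 76.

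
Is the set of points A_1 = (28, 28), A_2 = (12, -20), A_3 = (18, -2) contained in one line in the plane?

Yes

A_1A_2 = (-16, -48), A_1A_3 = (-10, -30).
det[A_1A_2; A_1A_3] = (-16)(-30) − (-48)(-10) = 0.
The determinant is zero, so the points are collinear.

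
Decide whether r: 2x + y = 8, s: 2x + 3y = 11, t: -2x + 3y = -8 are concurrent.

Intersecting r and s: solving the 2×2 system gives (x, y) = (13/4, 3/2).
Substitute into t: (-2)(13/4) + (3)(3/2) = -2.
But t requires -8 ≠ -2, so the three lines have no common point.

No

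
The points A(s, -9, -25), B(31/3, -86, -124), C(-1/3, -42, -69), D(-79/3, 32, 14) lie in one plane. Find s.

-6

Coplanarity ⇔ det[AB; AC; AD] = 0.
Expanding, this is linear in s: (418)s + (2508) = 0.
So s = -6.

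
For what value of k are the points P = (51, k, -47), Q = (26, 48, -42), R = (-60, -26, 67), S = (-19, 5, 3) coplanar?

The points are coplanar iff PQ · (PR × PS) = 0.
Expanding, this is linear in k: (1035)k + (-81765) = 0.
So k = 79.

79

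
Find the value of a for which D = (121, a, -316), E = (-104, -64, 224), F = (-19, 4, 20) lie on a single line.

116

Direction EF = (85, 68, -204). From the x-coordinate of D, the parameter along the line is τ = (121 − (-104))/85 = 45/17.
Then a = (-64) + 45/17·(68) = 116.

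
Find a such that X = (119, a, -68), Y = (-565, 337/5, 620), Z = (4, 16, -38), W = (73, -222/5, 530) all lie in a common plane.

Coplanarity ⇔ det[XY; XZ; XW] = 0.
Expanding, this is linear in a: (368594)a + (1105782) = 0.
So a = -3.

-3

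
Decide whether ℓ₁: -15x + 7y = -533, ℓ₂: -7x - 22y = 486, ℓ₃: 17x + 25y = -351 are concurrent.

The three lines meet at one point iff the augmented coefficient matrix [aᵢ bᵢ cᵢ] has rank < 3, i.e. its determinant vanishes.
Here the determinant is 988.
Nonzero, so no common point exists.

No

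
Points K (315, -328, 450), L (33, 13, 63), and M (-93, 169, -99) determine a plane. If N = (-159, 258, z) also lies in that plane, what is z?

The plane through K, L, M has equation 5130x + 3078y − 1026z = 144666.
Substituting N: (-1026)z + (-21546) = 144666, so z = -162.

-162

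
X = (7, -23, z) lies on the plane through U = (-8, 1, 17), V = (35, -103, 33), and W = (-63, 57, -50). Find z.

The plane through U, V, W has equation 6072x + 2001y − 3312z = -102879.
Substituting X: (-3312)z + (-3519) = -102879, so z = 30.

30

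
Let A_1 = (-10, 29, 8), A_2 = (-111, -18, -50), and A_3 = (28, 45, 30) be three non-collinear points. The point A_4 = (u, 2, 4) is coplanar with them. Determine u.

Coplanarity requires A_1A_2 · (A_1A_3 × A_1A_4) = 0.
A_1A_2 = (-101, -47, -58), A_1A_3 = (38, 16, 22); the triple product is linear in u with coefficient -106 and constant term -2226.
Setting it to zero: u = -21.

-21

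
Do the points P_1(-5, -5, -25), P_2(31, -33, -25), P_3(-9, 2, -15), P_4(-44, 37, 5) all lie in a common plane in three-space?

Yes

A normal to the plane through P_1, P_2, P_3 is n = P_1P_2 × P_1P_3 = (-280, -360, 140).
The plane has equation n·P = -300. For P_4: n·P_4 = -300.
Equal, so P_4 lies in the plane and all four are coplanar.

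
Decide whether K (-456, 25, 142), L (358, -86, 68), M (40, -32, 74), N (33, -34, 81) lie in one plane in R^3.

Yes

A normal to the plane through K, L, M is n = KL × KM = (3330, 18648, 8658).
The plane has equation n·P = 177156. For N: n·N = 177156.
Equal, so N lies in the plane and all four are coplanar.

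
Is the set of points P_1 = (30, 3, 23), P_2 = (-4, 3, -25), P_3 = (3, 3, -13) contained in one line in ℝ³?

No

P_1P_2 = (-34, 0, -48), P_1P_3 = (-27, 0, -36).
P_1P_2 × P_1P_3 = (0, 72, 0).
The cross product is nonzero, so the points do not lie on one line.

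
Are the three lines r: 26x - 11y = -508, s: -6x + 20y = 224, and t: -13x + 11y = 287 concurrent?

No

The three lines meet at one point iff the augmented coefficient matrix [aᵢ bᵢ cᵢ] has rank < 3, i.e. its determinant vanishes.
Here the determinant is -286.
Nonzero, so no common point exists.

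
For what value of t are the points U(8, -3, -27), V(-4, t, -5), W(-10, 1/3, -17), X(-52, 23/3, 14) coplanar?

-5/3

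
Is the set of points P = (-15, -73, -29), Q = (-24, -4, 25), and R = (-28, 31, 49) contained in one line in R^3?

PQ = (-9, 69, 54), PR = (-13, 104, 78).
PQ × PR = (-234, 0, -39).
The cross product is nonzero, so the points do not lie on one line.

No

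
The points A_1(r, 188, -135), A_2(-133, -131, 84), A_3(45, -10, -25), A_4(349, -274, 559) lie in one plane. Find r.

The points are coplanar iff A_1A_2 · (A_1A_3 × A_1A_4) = 0.
Expanding, this is linear in r: (-41888)r + (19813024) = 0.
So r = 473.

473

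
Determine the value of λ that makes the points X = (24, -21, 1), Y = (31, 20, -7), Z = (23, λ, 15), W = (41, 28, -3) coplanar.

-69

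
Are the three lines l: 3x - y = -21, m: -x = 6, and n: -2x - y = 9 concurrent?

Intersecting l and m: solving the 2×2 system gives (x, y) = (-6, 3).
Substitute into n: (-2)(-6) + (-1)(3) = 9.
This equals 9, so (-6, 3) lies on all three lines and they are concurrent.

Yes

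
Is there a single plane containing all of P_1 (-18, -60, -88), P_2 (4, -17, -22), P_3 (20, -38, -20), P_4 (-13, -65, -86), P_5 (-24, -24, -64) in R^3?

Yes

The plane through P_1, P_2, P_3 has normal n = P_1P_2 × P_1P_3 = (1472, 1012, -1150) and equation n·P = 13984.
Checking the remaining points: n·P_4 = 13984, n·P_5 = 13984.
All equal 13984, so all 5 points lie in one plane.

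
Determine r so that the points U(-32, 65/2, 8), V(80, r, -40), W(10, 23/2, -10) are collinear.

Collinearity requires UV × UW = 0; each component is linear in r.
The x-component gives (-18)r + (-423) = 0, so r = -47/2.
The remaining components then also vanish.

-47/2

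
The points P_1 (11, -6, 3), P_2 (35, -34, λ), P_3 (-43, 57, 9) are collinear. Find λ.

Collinearity requires P_1P_2 × P_1P_3 = 0; each component is linear in λ.
The x-component gives (-63)λ + (21) = 0, so λ = 1/3.
The remaining components then also vanish.

1/3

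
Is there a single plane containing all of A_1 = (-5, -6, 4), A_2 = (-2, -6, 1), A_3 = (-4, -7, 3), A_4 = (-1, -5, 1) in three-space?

The four points are coplanar iff the 3×3 determinant with rows A_1A_2, A_1A_3, A_1A_4 is zero.
Rows: (3, 0, -3), (1, -1, -1), (4, 1, -3).
Expanding along the first row: (3)(4) − (0)(1) + (-3)(5) = -3.
Nonzero ⇒ not coplanar.

No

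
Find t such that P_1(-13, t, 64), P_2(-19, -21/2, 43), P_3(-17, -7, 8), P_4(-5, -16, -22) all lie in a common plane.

Coplanarity ⇔ det[P_1P_2; P_1P_3; P_1P_4] = 0.
Expanding, this is linear in t: (360)t + (7560) = 0.
So t = -21.

-21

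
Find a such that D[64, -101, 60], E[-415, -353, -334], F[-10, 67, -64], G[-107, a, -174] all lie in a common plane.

115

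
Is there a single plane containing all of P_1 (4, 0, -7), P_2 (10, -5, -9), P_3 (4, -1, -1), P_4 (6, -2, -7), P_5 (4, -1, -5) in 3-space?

The plane through P_1, P_2, P_3 has normal n = P_1P_2 × P_1P_3 = (-32, -36, -6) and equation n·P = -86.
Checking the remaining points: n·P_4 = -78, n·P_5 = -62.
Since n·P_4 = -78 ≠ -86, P_4 is off the plane and the points are not all coplanar.

No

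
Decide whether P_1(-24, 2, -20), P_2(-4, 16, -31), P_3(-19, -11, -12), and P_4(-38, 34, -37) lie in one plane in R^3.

The four points are coplanar iff the 3×3 determinant with rows P_1P_2, P_1P_3, P_1P_4 is zero.
Rows: (20, 14, -11), (5, -13, 8), (-14, 32, -17).
Expanding along the first row: (20)(-35) − (14)(27) + (-11)(-22) = -836.
Nonzero ⇒ not coplanar.

No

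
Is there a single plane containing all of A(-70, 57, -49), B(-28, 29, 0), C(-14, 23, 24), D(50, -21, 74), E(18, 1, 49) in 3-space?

The plane through A, B, C has normal n = AB × AC = (-378, -322, 140) and equation n·P = 1246.
Checking the remaining points: n·D = -1778, n·E = -266.
Since n·D = -1778 ≠ 1246, D is off the plane and the points are not all coplanar.

No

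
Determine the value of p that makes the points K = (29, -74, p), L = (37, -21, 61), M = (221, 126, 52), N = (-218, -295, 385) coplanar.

268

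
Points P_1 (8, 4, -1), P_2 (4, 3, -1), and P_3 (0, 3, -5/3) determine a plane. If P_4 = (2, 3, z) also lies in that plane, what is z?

-4/3

Coplanarity requires P_1P_2 · (P_1P_3 × P_1P_4) = 0.
P_1P_2 = (-4, -1, 0), P_1P_3 = (-8, -1, -2/3); the triple product is linear in z with coefficient -4 and constant term -16/3.
Setting it to zero: z = -4/3.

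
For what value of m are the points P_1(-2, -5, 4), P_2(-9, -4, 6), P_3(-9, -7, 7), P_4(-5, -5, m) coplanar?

5

The points are coplanar iff P_1P_2 · (P_1P_3 × P_1P_4) = 0.
Expanding, this is linear in m: (21)m + (-105) = 0.
So m = 5.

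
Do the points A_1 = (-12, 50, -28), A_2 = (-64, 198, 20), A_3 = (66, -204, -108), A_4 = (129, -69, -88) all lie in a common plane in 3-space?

No

A normal to the plane through A_1, A_2, A_3 is n = A_1A_2 × A_1A_3 = (352, -416, 1664).
The plane has equation n·P = -71616. For A_4: n·A_4 = -72320.
-72320 ≠ -71616, so A_4 is off the plane.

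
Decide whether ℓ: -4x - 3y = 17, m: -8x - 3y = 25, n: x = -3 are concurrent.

Intersecting ℓ and m: solving the 2×2 system gives (x, y) = (-2, -3).
Substitute into n: (1)(-2) + (0)(-3) = -2.
But n requires -3 ≠ -2, so the three lines have no common point.

No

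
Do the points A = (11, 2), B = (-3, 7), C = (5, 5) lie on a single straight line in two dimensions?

No

AB = (-14, 5), AC = (-6, 3).
det[AB; AC] = (-14)(3) − (5)(-6) = -12.
The determinant is nonzero, so they are not collinear.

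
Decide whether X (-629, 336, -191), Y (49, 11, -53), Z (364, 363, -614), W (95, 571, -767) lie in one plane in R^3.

The four points are coplanar iff the 3×3 determinant with rows XY, XZ, XW is zero.
Rows: (678, -325, 138), (993, 27, -423), (724, 235, -576).
Expanding along the first row: (678)(83853) − (-325)(-265716) + (138)(213807) = 0.
Zero determinant ⇒ coplanar.

Yes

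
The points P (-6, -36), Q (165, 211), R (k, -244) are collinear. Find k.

-150

Collinearity: (R − P) must be parallel to (Q − P) = (171, 247).
Cross-multiplying the components: (k − (-6))·(247) = (-208)·(171).
Solving gives k = -150.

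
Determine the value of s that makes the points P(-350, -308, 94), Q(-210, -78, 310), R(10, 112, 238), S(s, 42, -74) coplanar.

70

The points are coplanar iff PQ · (PR × PS) = 0.
Expanding, this is linear in s: (-57600)s + (4032000) = 0.
So s = 70.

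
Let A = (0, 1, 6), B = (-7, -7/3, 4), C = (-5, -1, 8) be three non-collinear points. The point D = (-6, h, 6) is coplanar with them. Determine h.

The plane through A, B, C has equation −(32/3)x + 24y − (8/3)z = 8.
Substituting D: (24)h + (48) = 8, so h = -5/3.

-5/3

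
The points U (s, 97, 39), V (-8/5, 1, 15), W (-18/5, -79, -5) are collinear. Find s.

4/5

Direction VW = (-2, -80, -20). From the y-coordinate of U, the parameter along the line is τ = (97 − 1)/(-80) = -6/5.
Then s = (-8/5) + (-6/5)·(-2) = 4/5.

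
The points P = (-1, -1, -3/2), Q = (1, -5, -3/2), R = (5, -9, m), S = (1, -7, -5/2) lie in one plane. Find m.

1/2

Normal to plane PQS: n = (4, 2, -4); plane equation n·X = 0.
Requiring n·R = 0: (-4)m + (2) = 0.
So m = 1/2.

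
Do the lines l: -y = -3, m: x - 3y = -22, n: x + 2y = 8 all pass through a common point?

No

The three lines meet at one point iff the augmented coefficient matrix [aᵢ bᵢ cᵢ] has rank < 3, i.e. its determinant vanishes.
Here the determinant is 15.
Nonzero, so no common point exists.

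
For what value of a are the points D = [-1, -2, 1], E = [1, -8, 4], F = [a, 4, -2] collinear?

-3

Direction DE = (2, -6, 3). From the y-coordinate of F, the parameter along the line is τ = (4 − (-2))/(-6) = -1.
Then a = (-1) + (-1)·(2) = -3.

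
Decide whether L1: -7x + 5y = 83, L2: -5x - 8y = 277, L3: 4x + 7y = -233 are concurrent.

No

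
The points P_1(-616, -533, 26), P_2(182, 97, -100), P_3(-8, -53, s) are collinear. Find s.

-70

Direction P_1P_2 = (798, 630, -126). From the x-coordinate of P_3, the parameter along the line is τ = (-8 − (-616))/798 = 16/21.
Then s = 26 + 16/21·(-126) = -70.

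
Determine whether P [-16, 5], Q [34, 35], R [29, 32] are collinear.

PQ = (50, 30), PR = (45, 27).
det[PQ; PR] = (50)(27) − (30)(45) = 0.
The determinant is zero, so the points are collinear.

Yes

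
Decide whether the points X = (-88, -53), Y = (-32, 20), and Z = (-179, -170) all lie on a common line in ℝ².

No

XY = (56, 73), XZ = (-91, -117).
Twice the signed area of △XYZ is (56)(-117) − (73)(-91) = 91.
The area is nonzero, so the three points are not collinear.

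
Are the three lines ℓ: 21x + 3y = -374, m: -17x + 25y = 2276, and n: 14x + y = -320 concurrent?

No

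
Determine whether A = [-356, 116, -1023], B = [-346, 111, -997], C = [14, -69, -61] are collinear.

AB = (10, -5, 26), AC = (370, -185, 962).
Each component of AC is 37 times the corresponding component of AB, so AC = 37·AB and the points are collinear.

Yes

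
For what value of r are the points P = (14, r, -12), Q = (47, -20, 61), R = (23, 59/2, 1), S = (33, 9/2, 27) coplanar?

13/2

Coplanarity ⇔ det[PQ; PR; PS] = 0.
Expanding, this is linear in r: (-24)r + (156) = 0.
So r = 13/2.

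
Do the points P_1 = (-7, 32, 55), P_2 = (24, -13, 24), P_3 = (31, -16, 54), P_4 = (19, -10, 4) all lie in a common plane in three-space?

The four points are coplanar iff the 3×3 determinant with rows P_1P_2, P_1P_3, P_1P_4 is zero.
Rows: (31, -45, -31), (38, -48, -1), (26, -42, -51).
Expanding along the first row: (31)(2406) − (-45)(-1912) + (-31)(-348) = -666.
Nonzero ⇒ not coplanar.

No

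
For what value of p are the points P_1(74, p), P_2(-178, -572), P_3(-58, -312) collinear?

-26

Collinearity: (P_1 − P_2) must be parallel to (P_3 − P_2) = (120, 260).
Cross-multiplying the components: (p − (-572))·(120) = (252)·(260).
Solving gives p = -26.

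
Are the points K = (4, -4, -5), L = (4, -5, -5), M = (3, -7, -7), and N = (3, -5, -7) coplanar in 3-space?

Yes

The four points are coplanar iff the 3×3 determinant with rows KL, KM, KN is zero.
Rows: (0, -1, 0), (-1, -3, -2), (-1, -1, -2).
Expanding along the first row: (0)(4) − (-1)(0) + (0)(-2) = 0.
Zero determinant ⇒ coplanar.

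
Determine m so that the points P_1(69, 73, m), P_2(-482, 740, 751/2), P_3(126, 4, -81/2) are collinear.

Direction P_2P_3 = (608, -736, -416). From the x-coordinate of P_1, the parameter along the line is τ = (69 − (-482))/608 = 29/32.
Then m = 751/2 + 29/32·(-416) = -3/2.

-3/2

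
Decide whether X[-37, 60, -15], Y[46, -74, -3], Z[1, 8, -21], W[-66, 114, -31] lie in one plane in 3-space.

No

A normal to the plane through X, Y, Z is n = XY × XZ = (1428, 954, 776).
The plane has equation n·P = -7236. For W: n·W = -9548.
-9548 ≠ -7236, so W is off the plane.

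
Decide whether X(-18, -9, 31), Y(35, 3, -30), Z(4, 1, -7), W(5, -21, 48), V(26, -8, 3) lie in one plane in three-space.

Yes

The plane through X, Y, Z has normal n = XY × XZ = (154, 672, 266) and equation n·P = -574.
Checking the remaining points: n·W = -574, n·V = -574.
All equal -574, so all 5 points lie in one plane.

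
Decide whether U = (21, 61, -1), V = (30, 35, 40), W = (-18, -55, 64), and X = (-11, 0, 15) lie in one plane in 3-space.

No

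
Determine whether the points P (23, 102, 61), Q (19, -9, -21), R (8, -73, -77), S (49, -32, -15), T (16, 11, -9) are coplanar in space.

No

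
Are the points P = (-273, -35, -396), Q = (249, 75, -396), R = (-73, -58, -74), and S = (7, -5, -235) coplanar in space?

No

The four points are coplanar iff the 3×3 determinant with rows PQ, PR, PS is zero.
Rows: (522, 110, 0), (200, -23, 322), (280, 30, 161).
Expanding along the first row: (522)(-13363) − (110)(-57960) + (0)(12440) = -599886.
Nonzero ⇒ not coplanar.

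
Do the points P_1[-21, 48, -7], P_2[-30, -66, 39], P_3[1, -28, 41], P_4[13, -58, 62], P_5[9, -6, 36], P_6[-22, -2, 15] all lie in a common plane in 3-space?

Yes

The plane through P_1, P_2, P_3 has normal n = P_1P_2 × P_1P_3 = (-1976, 1444, 3192) and equation n·P = 88464.
Checking the remaining points: n·P_4 = 88464, n·P_5 = 88464, n·P_6 = 88464.
All equal 88464, so all 6 points lie in one plane.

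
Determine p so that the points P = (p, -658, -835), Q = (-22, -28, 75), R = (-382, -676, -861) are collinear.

Collinearity requires PQ × PR = 0; each component is linear in p.
The y-component gives (-936)p + (-348192) = 0, so p = -372.
The remaining components then also vanish.

-372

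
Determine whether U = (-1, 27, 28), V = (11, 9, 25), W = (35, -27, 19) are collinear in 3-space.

Yes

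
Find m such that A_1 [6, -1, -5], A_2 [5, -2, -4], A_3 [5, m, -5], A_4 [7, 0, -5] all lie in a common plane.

-2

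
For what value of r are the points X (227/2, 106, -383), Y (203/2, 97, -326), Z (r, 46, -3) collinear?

67/2

Collinearity requires XY × XZ = 0; each component is linear in r.
The y-component gives (57)r + (-3819/2) = 0, so r = 67/2.
The remaining components then also vanish.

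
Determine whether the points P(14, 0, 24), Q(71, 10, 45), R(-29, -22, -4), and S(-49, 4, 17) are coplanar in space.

With P as base: PQ = (57, 10, 21), PR = (-43, -22, -28), PS = (-63, 4, -7).
PR × PS = (266, 1463, -1558).
PQ · (PR × PS) = -2926.
Since -2926 ≠ 0, the four points are not coplanar.

No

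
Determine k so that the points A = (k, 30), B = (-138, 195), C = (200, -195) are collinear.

Collinearity: (A − B) must be parallel to (C − B) = (338, -390).
Cross-multiplying the components: (k − (-138))·(-390) = (-165)·(338).
Solving gives k = 5.

5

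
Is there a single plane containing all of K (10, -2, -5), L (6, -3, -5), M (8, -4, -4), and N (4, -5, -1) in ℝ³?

The four points are coplanar iff the 3×3 determinant with rows KL, KM, KN is zero.
Rows: (-4, -1, 0), (-2, -2, 1), (-6, -3, 4).
Expanding along the first row: (-4)(-5) − (-1)(-2) + (0)(-6) = 18.
Nonzero ⇒ not coplanar.

No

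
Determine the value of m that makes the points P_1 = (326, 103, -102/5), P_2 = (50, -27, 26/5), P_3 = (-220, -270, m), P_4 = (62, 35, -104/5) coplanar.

The points are coplanar iff P_1P_2 · (P_1P_3 × P_1P_4) = 0.
Expanding, this is linear in m: (15552)m + (-6329664/5) = 0.
So m = 407/5.

407/5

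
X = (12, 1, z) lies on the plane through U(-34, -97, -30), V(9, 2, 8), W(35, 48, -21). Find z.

-19

A normal to the plane is n = UV × UW = (-4619, 2235, -596).
X lies in the plane iff n · UX = 0.
This gives (-596)z + (-11324) = 0, so z = -19.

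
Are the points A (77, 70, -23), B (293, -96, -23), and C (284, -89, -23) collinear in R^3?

AB = (216, -166, 0), AC = (207, -159, 0).
Comparing components 1 and 2: (216)(-159) − (-166)(207) = 18 ≠ 0, so AB and AC are not parallel and the points are not collinear.

No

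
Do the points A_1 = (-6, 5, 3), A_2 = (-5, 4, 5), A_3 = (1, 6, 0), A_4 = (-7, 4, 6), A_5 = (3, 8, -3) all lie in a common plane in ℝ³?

The plane through A_1, A_2, A_3 has normal n = A_1A_2 × A_1A_3 = (1, 17, 8) and equation n·P = 103.
Checking the remaining points: n·A_4 = 109, n·A_5 = 115.
Since n·A_4 = 109 ≠ 103, A_4 is off the plane and the points are not all coplanar.

No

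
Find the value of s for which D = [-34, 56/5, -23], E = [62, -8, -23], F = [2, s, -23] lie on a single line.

Collinearity requires DE × DF = 0; each component is linear in s.
The z-component gives (96)s + (-384) = 0, so s = 4.
The remaining components then also vanish.

4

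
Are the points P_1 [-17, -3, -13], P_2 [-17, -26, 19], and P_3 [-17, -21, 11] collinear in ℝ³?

P_1P_2 = (0, -23, 32), P_1P_3 = (0, -18, 24).
P_1P_2 × P_1P_3 = (24, 0, 0).
The cross product is nonzero, so the points do not lie on one line.

No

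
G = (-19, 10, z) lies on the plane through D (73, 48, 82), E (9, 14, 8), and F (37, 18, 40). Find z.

-24

The plane through D, E, F has equation −792x − 24y + 696z = -1896.
Substituting G: (696)z + (14808) = -1896, so z = -24.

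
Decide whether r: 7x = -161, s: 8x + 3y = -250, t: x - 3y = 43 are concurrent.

The three lines meet at one point iff the augmented coefficient matrix [aᵢ bᵢ cᵢ] has rank < 3, i.e. its determinant vanishes.
Here the determinant is 0.
It vanishes, so the lines are concurrent at (-23, -22).

Yes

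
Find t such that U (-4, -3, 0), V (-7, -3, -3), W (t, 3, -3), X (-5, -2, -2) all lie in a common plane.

Coplanarity ⇔ det[UV; UW; UX] = 0.
Expanding, this is linear in t: (-3)t + (-3) = 0.
So t = -1.

-1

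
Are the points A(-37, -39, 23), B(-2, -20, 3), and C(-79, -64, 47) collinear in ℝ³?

AB = (35, 19, -20), AC = (-42, -25, 24).
Comparing components 2 and 3: (19)(24) − (-20)(-25) = -44 ≠ 0, so AB and AC are not parallel and the points are not collinear.

No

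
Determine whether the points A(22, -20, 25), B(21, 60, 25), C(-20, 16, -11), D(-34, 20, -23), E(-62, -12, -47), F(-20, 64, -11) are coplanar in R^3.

No

The plane through A, B, C has normal n = AB × AC = (-2880, -36, 3324) and equation n·P = 20460.
Checking the remaining points: n·D = 20748, n·E = 22764, n·F = 18732.
Since n·D = 20748 ≠ 20460, D is off the plane and the points are not all coplanar.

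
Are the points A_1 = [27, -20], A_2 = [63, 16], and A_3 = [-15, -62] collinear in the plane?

Yes

A_1A_2 = (36, 36), A_1A_3 = (-42, -42).
det[A_1A_2; A_1A_3] = (36)(-42) − (36)(-42) = 0.
The determinant is zero, so the points are collinear.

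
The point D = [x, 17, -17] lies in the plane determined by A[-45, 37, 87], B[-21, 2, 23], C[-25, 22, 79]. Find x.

-65

The plane through A, B, C has equation −680x − 1088y + 340z = 19924.
Substituting D: (-680)x + (-24276) = 19924, so x = -65.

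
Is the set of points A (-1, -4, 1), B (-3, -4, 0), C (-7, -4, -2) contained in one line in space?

AB = (-2, 0, -1), AC = (-6, 0, -3).
Each component of AC is 3 times the corresponding component of AB, so AC = 3·AB and the points are collinear.

Yes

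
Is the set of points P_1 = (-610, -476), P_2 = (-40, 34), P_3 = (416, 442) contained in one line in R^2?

P_1P_2 = (570, 510), P_1P_3 = (1026, 918).
Checking proportionality: P_1P_3 = 9/5·P_1P_2, so the vectors are parallel and the points are collinear.

Yes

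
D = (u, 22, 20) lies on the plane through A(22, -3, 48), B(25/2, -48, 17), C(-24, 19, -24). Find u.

1

The plane through A, B, C has equation 3922x + 742y − 2279z = -25334.
Substituting D: (3922)u + (-29256) = -25334, so u = 1.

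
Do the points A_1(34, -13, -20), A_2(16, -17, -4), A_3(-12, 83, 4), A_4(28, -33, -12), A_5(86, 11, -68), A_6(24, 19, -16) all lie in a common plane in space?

The plane through A_1, A_2, A_3 has normal n = A_1A_2 × A_1A_3 = (-1632, -304, -1912) and equation n·P = -13296.
Checking the remaining points: n·A_4 = -12720, n·A_5 = -13680, n·A_6 = -14352.
Since n·A_4 = -12720 ≠ -13296, A_4 is off the plane and the points are not all coplanar.

No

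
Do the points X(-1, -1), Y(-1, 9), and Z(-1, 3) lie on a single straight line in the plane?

XY = (0, 10), XZ = (0, 4).
Checking proportionality: XZ = 2/5·XY, so the vectors are parallel and the points are collinear.

Yes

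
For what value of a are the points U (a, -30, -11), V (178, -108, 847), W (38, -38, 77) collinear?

22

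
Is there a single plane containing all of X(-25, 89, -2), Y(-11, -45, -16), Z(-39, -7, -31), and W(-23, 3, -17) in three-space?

No

A normal to the plane through X, Y, Z is n = XY × XZ = (2542, 602, -3220).
The plane has equation n·P = -3532. For W: n·W = -1920.
-1920 ≠ -3532, so W is off the plane.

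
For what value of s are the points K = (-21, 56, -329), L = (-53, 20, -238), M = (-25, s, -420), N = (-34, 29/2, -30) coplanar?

62

Coplanarity ⇔ det[KL; KM; KN] = 0.
Expanding, this is linear in s: (-8385)s + (519870) = 0.
So s = 62.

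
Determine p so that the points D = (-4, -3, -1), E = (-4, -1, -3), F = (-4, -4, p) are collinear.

0

Collinearity requires DE × DF = 0; each component is linear in p.
The x-component gives (2)p + (0) = 0, so p = 0.
The remaining components then also vanish.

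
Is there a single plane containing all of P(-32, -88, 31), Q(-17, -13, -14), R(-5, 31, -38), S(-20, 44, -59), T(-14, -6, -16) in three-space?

The plane through P, Q, R has normal n = PQ × PR = (180, -180, -240) and equation n·X = 2640.
Checking the remaining points: n·S = 2640, n·T = 2400.
Since n·T = 2400 ≠ 2640, T is off the plane and the points are not all coplanar.

No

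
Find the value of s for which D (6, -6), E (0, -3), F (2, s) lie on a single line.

-4

Collinearity: (F − D) must be parallel to (E − D) = (-6, 3).
Cross-multiplying the components: (s − (-6))·(-6) = (-4)·(3).
Solving gives s = -4.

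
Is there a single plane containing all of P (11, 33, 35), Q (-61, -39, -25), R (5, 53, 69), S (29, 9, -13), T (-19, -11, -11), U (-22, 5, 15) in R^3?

Yes

The plane through P, Q, R has normal n = PQ × PR = (-1248, 2808, -1872) and equation n·X = 13416.
Checking the remaining points: n·S = 13416, n·T = 13416, n·U = 13416.
All equal 13416, so all 6 points lie in one plane.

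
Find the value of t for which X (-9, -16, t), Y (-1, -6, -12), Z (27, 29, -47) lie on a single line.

Collinearity requires XY × XZ = 0; each component is linear in t.
The x-component gives (35)t + (70) = 0, so t = -2.
The remaining components then also vanish.

-2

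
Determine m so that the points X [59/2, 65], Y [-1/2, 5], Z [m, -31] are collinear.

The three points are collinear iff det[XY; XZ] = 0.
This determinant is linear in m: (60)m + (1110) = 0, so m = -37/2.

-37/2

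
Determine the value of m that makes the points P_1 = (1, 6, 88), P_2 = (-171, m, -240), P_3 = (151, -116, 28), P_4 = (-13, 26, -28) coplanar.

174

The points are coplanar iff P_1P_2 · (P_1P_3 × P_1P_4) = 0.
Expanding, this is linear in m: (18240)m + (-3173760) = 0.
So m = 174.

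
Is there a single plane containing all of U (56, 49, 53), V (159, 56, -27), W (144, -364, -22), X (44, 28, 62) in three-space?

A normal to the plane through U, V, W is n = UV × UW = (-33565, 685, -43155).
The plane has equation n·P = -4133290. For X: n·X = -4133290.
Equal, so X lies in the plane and all four are coplanar.

Yes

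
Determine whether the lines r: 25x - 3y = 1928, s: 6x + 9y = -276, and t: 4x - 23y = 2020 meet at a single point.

Yes

The three lines meet at one point iff the augmented coefficient matrix [aᵢ bᵢ cᵢ] has rank < 3, i.e. its determinant vanishes.
Here the determinant is 0.
It vanishes, so the lines are concurrent at (68, -76).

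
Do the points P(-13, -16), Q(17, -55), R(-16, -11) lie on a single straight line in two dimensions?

No

PQ = (30, -39), PR = (-3, 5).
Twice the signed area of △PQR is (30)(5) − (-39)(-3) = 33.
The area is nonzero, so the three points are not collinear.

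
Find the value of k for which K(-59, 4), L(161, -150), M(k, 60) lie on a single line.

-139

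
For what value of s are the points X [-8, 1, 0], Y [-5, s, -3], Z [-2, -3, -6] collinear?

Direction XZ = (6, -4, -6). From the x-coordinate of Y, the parameter along the line is τ = (-5 − (-8))/6 = 1/2.
Then s = 1 + 1/2·(-4) = -1.

-1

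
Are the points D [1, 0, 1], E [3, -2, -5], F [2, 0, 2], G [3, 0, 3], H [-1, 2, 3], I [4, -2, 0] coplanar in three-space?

No

The plane through D, E, F has normal n = DE × DF = (-2, -8, 2) and equation n·P = 0.
Checking the remaining points: n·G = 0, n·H = -8, n·I = 8.
Since n·H = -8 ≠ 0, H is off the plane and the points are not all coplanar.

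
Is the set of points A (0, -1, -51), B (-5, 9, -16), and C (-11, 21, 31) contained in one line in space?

AB = (-5, 10, 35), AC = (-11, 22, 82).
AB × AC = (50, 25, 0).
The cross product is nonzero, so the points do not lie on one line.

No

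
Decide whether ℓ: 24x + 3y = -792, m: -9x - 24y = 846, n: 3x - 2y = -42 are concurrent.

Intersecting ℓ and m: solving the 2×2 system gives (x, y) = (-30, -24).
Substitute into n: (3)(-30) + (-2)(-24) = -42.
This equals -42, so (-30, -24) lies on all three lines and they are concurrent.

Yes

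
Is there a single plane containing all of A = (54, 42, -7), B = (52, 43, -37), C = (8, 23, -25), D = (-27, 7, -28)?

No

A normal to the plane through A, B, C is n = AB × AC = (-588, 1344, 84).
The plane has equation n·P = 24108. For D: n·D = 22932.
22932 ≠ 24108, so D is off the plane.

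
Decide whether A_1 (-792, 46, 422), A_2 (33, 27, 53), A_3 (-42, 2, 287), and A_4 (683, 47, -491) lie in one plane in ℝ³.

The four points are coplanar iff the 3×3 determinant with rows A_1A_2, A_1A_3, A_1A_4 is zero.
Rows: (825, -19, -369), (750, -44, -135), (1475, 1, -913).
Expanding along the first row: (825)(40307) − (-19)(-485625) + (-369)(65650) = -198450.
Nonzero ⇒ not coplanar.

No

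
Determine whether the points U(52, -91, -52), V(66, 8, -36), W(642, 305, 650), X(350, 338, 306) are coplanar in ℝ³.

No

A normal to the plane through U, V, W is n = UV × UW = (63162, -388, -52866).
The plane has equation n·P = 6068764. For X: n·X = 5798560.
5798560 ≠ 6068764, so X is off the plane.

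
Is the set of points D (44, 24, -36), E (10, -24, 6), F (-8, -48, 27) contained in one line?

No

DE = (-34, -48, 42), DF = (-52, -72, 63).
DE × DF = (0, -42, -48).
The cross product is nonzero, so the points do not lie on one line.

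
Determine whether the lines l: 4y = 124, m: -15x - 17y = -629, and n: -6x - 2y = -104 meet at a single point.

No

The three lines meet at one point iff the augmented coefficient matrix [aᵢ bᵢ cᵢ] has rank < 3, i.e. its determinant vanishes.
Here the determinant is -72.
Nonzero, so no common point exists.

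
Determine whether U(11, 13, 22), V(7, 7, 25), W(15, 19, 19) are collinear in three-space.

Yes

UV = (-4, -6, 3), UW = (4, 6, -3).
UV × UW = (0, 0, 0).
The cross product vanishes, so the three points are collinear.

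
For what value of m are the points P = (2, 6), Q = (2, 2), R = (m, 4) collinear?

2

Collinearity: (R − P) must be parallel to (Q − P) = (0, -4).
Cross-multiplying the components: (m − 2)·(-4) = (-2)·(0).
Solving gives m = 2.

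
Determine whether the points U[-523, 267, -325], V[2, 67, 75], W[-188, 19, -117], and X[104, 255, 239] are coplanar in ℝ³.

A normal to the plane through U, V, W is n = UV × UW = (57600, 24800, -63200).
The plane has equation n·P = -2963200. For X: n·X = -2790400.
-2790400 ≠ -2963200, so X is off the plane.

No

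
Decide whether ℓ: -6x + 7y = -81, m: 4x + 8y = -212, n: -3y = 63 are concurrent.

Yes

The three lines meet at one point iff the augmented coefficient matrix [aᵢ bᵢ cᵢ] has rank < 3, i.e. its determinant vanishes.
Here the determinant is 0.
It vanishes, so the lines are concurrent at (-11, -21).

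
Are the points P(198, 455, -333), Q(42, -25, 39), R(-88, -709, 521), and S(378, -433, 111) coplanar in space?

A normal to the plane through P, Q, R is n = PQ × PR = (23088, 26832, 44304).
The plane has equation n·X = 2026752. For S: n·S = 2026752.
Equal, so S lies in the plane and all four are coplanar.

Yes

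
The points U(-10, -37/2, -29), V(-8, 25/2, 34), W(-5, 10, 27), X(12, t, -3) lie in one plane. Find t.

The points are coplanar iff UV · (UW × UX) = 0.
Expanding, this is linear in t: (203)t + (-203/2) = 0.
So t = 1/2.

1/2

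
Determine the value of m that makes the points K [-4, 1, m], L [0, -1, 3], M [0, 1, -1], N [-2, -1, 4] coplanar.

1

The points are coplanar iff KL · (KM × KN) = 0.
Expanding, this is linear in m: (-4)m + (4) = 0.
So m = 1.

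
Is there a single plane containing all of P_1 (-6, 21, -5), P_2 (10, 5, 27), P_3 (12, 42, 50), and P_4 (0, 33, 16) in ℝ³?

A normal to the plane through P_1, P_2, P_3 is n = P_1P_2 × P_1P_3 = (-1552, -304, 624).
The plane has equation n·P = -192. For P_4: n·P_4 = -48.
-48 ≠ -192, so P_4 is off the plane.

No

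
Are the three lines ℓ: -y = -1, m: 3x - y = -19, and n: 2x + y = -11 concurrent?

The three lines meet at one point iff the augmented coefficient matrix [aᵢ bᵢ cᵢ] has rank < 3, i.e. its determinant vanishes.
Here the determinant is 0.
It vanishes, so the lines are concurrent at (-6, 1).

Yes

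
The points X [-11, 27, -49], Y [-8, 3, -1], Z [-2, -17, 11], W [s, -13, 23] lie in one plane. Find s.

-5

Normal to plane XYZ: n = (672, 252, 84); plane equation n·P = -4704.
Requiring n·W = -4704: (672)s + (-1344) = -4704.
So s = -5.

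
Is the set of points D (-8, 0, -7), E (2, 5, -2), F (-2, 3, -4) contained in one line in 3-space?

Yes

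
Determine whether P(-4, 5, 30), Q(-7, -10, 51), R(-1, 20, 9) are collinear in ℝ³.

Yes

PQ = (-3, -15, 21), PR = (3, 15, -21).
PQ × PR = (0, 0, 0).
The cross product vanishes, so the three points are collinear.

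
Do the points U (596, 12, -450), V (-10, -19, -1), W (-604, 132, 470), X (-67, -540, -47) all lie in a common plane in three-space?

Yes

The four points are coplanar iff the 3×3 determinant with rows UV, UW, UX is zero.
Rows: (-606, -31, 449), (-1200, 120, 920), (-663, -552, 403).
Expanding along the first row: (-606)(556200) − (-31)(126360) + (449)(741960) = 0.
Zero determinant ⇒ coplanar.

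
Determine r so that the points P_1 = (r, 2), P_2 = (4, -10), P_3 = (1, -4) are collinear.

Collinearity: (P_1 − P_2) must be parallel to (P_3 − P_2) = (-3, 6).
Cross-multiplying the components: (r − 4)·(6) = (12)·(-3).
Solving gives r = -2.

-2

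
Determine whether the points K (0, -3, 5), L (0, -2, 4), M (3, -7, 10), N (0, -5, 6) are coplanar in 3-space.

No

A normal to the plane through K, L, M is n = KL × KM = (1, -3, -3).
The plane has equation n·P = -6. For N: n·N = -3.
-3 ≠ -6, so N is off the plane.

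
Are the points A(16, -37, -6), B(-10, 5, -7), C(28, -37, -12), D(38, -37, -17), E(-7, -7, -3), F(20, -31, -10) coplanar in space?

The plane through A, B, C has normal n = AB × AC = (-252, -168, -504) and equation n·P = 5208.
Checking the remaining points: n·D = 5208, n·E = 4452, n·F = 5208.
Since n·E = 4452 ≠ 5208, E is off the plane and the points are not all coplanar.

No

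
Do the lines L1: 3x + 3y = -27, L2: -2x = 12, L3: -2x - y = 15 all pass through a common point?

Yes

Intersecting L1 and L2: solving the 2×2 system gives (x, y) = (-6, -3).
Substitute into L3: (-2)(-6) + (-1)(-3) = 15.
This equals 15, so (-6, -3) lies on all three lines and they are concurrent.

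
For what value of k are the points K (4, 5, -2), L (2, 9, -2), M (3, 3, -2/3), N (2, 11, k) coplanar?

Coplanarity ⇔ det[KL; KM; KN] = 0.
Expanding, this is linear in k: (8)k + (64/3) = 0.
So k = -8/3.

-8/3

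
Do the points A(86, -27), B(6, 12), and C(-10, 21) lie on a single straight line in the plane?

AB = (-80, 39), AC = (-96, 48).
If collinear, AC would be a scalar multiple of AB. But (-80)·(48) ≠ (39)·(-96) (difference -96), so they are not parallel; the points are not collinear.

No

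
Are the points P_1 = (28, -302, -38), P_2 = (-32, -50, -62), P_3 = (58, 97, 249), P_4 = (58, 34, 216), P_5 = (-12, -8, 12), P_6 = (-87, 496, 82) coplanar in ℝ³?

The plane through P_1, P_2, P_3 has normal n = P_1P_2 × P_1P_3 = (81900, 16500, -31500) and equation n·P = -1492800.
Checking the remaining points: n·P_4 = -1492800, n·P_5 = -1492800, n·P_6 = -1524300.
Since n·P_6 = -1524300 ≠ -1492800, P_6 is off the plane and the points are not all coplanar.

No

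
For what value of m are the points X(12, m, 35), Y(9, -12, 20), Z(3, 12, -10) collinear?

-24

Collinearity requires XY × XZ = 0; each component is linear in m.
The x-component gives (30)m + (720) = 0, so m = -24.
The remaining components then also vanish.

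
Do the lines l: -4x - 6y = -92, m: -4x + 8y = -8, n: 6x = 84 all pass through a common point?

Lines aᵢx + bᵢy = cᵢ with pairwise distinct directions are concurrent exactly when det[aᵢ bᵢ cᵢ] = 0.
Here the determinant is 0.
It vanishes, so the lines are concurrent at (14, 6).

Yes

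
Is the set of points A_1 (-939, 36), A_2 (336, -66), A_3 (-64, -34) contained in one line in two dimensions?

A_1A_2 = (1275, -102), A_1A_3 = (875, -70).
det[A_1A_2; A_1A_3] = (1275)(-70) − (-102)(875) = 0.
The determinant is zero, so the points are collinear.

Yes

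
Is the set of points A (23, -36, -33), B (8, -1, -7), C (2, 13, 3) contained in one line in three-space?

No

AB = (-15, 35, 26), AC = (-21, 49, 36).
AB × AC = (-14, -6, 0).
The cross product is nonzero, so the points do not lie on one line.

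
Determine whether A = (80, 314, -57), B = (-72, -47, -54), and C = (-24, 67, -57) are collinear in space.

No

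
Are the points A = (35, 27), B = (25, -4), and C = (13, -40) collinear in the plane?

No

AB = (-10, -31), AC = (-22, -67).
Twice the signed area of △ABC is (-10)(-67) − (-31)(-22) = -12.
The area is nonzero, so the three points are not collinear.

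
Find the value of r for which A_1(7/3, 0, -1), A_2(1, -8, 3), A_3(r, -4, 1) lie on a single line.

5/3

Direction A_1A_2 = (-4/3, -8, 4). From the y-coordinate of A_3, the parameter along the line is τ = (-4 − 0)/(-8) = 1/2.
Then r = 7/3 + 1/2·(-4/3) = 5/3.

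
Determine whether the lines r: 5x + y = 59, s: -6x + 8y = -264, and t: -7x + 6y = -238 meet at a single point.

Yes

The three lines meet at one point iff the augmented coefficient matrix [aᵢ bᵢ cᵢ] has rank < 3, i.e. its determinant vanishes.
Here the determinant is 0.
It vanishes, so the lines are concurrent at (16, -21).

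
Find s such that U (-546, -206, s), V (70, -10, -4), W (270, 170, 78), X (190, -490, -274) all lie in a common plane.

The points are coplanar iff UV · (UW × UX) = 0.
Expanding, this is linear in s: (117600)s + (7291200) = 0.
So s = -62.

-62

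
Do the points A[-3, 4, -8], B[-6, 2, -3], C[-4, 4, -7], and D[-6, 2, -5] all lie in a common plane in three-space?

A normal to the plane through A, B, C is n = AB × AC = (-2, -2, -2).
The plane has equation n·P = 14. For D: n·D = 18.
18 ≠ 14, so D is off the plane.

No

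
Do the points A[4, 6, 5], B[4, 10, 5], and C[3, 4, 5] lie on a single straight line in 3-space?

No

AB = (0, 4, 0), AC = (-1, -2, 0).
Comparing components 1 and 2: (0)(-2) − (4)(-1) = 4 ≠ 0, so AB and AC are not parallel and the points are not collinear.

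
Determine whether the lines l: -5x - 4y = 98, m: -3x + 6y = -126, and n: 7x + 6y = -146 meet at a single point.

Intersecting l and m: solving the 2×2 system gives (x, y) = (-2, -22).
Substitute into n: (7)(-2) + (6)(-22) = -146.
This equals -146, so (-2, -22) lies on all three lines and they are concurrent.

Yes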